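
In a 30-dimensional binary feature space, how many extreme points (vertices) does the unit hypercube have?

Number of vertices = 2^30 = 1073741824.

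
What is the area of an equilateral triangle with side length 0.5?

Area = (√3/4) · 0.5² = 0.108253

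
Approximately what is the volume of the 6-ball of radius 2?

V = 32·π^3/3 ≈ 330.734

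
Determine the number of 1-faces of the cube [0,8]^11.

f_1(11-cube) = (11 choose 1) · 2^10 = 11264.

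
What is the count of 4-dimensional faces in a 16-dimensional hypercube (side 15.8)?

Choose 4 of 16 axes to span the face (C(16,4) = 1820 ways), then fix each of the remaining 12 coordinates at one of its two extreme values (2^12 = 4096 ways): 1820·4096 = 7454720.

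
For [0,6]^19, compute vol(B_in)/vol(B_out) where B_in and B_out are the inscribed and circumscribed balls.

Volume scales as r^n, and r_in/r_out = 1/√19, giving (1/√19)^19 ≈ 7.10953e-13.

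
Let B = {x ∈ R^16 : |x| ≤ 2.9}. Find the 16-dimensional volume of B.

Volume = π^{16/2}·(2.9)^16/Γ(9) ≈ 5.88907e+06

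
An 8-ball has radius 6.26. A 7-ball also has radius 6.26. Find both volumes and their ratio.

V_8(6.26) ≈ 9.57156e+06. V_7(6.26) ≈ 1.77992e+06. Ratio V_8/V_7 ≈ 5.378.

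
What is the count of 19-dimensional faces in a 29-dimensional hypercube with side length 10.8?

An n-cube has C(n,k)·2^(n-k) k-faces. Here C(29,19)·2^10 = 20030010·1024 = 20510730240.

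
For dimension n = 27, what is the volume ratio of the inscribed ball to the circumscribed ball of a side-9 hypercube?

V_in/V_out = n^(-n/2) = 27^(-27/2) ≈ 4.74886e-20.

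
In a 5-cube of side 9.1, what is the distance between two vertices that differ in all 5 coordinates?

The space diagonal of an n-cube of side s is s√n. Here 9.1·√5 ≈ 20.3482.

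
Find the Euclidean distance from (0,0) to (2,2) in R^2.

||(2,2,...,2)|| = √(2)·2 ≈ 2.82843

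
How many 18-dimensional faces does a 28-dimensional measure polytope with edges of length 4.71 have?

f_18(28-cube) = (28 choose 18) · 2^10 = 13438064640.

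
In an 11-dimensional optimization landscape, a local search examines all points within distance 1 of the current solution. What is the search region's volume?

V = 64·π^5/10395 ≈ 1.8841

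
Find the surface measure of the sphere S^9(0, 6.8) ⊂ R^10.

S = n·V_n(r)/r = 10·V_10(6.8)/6.8 (volume-to-surface relation), giving 7.92772e+08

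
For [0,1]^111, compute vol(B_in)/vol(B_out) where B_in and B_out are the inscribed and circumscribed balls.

The radii are 1/2 and 1√111/2, so the volume ratio is (1/√111)^111 = 111^{-111/2} ≈ 3.05193e-114.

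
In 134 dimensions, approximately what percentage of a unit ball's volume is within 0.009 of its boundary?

1 - (1-0.009)^134 ≈ 0.702238 ≈ 70.22%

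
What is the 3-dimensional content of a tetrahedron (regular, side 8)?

Volume = (√2/12) · 8³ = 60.3398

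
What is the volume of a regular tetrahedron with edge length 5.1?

Volume = (√2/12) · 5.1³ = 15.6331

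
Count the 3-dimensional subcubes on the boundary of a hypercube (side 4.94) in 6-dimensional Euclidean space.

Choose 3 of 6 axes to span the face (C(6,3) = 20 ways), then fix each of the remaining 3 coordinates at one of its two extreme values (2^3 = 8 ways): 20·8 = 160.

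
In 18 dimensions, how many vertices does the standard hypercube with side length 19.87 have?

An n-cube has 2^n vertices; for n = 18 that is 2^18 = 262144.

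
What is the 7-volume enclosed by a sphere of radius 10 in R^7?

The n-ball volume is π^(n/2)·r^n/Γ(n/2+1). With n=7, r=10: V = 32000000·π^3/21 ≈ 4.72477e+07.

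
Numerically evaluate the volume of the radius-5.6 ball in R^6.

V_6(5.6) = π^(6/2) · (5.6)^6 / Γ(6/2 + 1) ≈ 159377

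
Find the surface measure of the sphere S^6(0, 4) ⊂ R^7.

The surface area of an n-ball is 2π^(n/2) r^(n-1) / Γ(n/2). For n=7, r=4: 65536·π^3/15 ≈ 135468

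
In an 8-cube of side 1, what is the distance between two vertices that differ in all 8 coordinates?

The space diagonal of an n-cube of side s is s√n. Here 1·√8 ≈ 2.82843.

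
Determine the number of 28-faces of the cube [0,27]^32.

Number of 28-faces = C(32,28) · 2^(32-28) = 35960 · 16 = 575360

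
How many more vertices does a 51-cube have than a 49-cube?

The 51-cube has 2^51 = 2251799813685248 vertices. The 49-cube has 2^49 = 562949953421312 vertices. Difference: 2251799813685248 - 562949953421312 = 1688849860263936.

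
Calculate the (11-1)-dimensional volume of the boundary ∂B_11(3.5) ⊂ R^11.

S_11(3.5) = 2·π^(11/2)·(3.5)^10 / Γ(11/2) = 40353607·π^5/2160 ≈ 5.71713e+06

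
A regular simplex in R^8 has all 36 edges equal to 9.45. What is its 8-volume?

V = (9.45^8 / 8!) · √((8+1) / 2^8) ≈ 295.757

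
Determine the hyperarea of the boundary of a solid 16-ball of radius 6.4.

|∂B_16(6.4)| ≈ 4.6612e+12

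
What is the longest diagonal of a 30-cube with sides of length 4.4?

d = √(4.4² + 4.4² + ... + 4.4²) [30 terms] = √(30·4.4²) = 4.4√30 ≈ 24.0998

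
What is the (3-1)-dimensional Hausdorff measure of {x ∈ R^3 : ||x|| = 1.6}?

S_3(1.6) = 2·π^(3/2)·(1.6)^2 / Γ(3/2) = 4πr² = 4π·(1.6)² ≈ 32.1699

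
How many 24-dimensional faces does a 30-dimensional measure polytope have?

An n-cube has C(n,k)·2^(n-k) k-faces. Here C(30,24)·2^6 = 593775·64 = 38001600.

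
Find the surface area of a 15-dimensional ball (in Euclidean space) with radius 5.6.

S = n·V_n(r)/r = 15·V_15(5.6)/5.6 (volume-to-surface relation), giving 1.70669e+11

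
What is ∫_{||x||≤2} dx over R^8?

The n-ball volume is π^(n/2)·r^n/Γ(n/2+1). With n=8, r=2: V = 32·π^4/3 ≈ 1039.03.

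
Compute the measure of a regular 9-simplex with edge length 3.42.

V_9 = √(10) · 3.42^9 / (9! · 2^(9/2)) ≈ 0.0246511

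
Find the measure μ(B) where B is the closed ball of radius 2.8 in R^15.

Volume = π^{15/2}·(2.8)^15/Γ(17/2) ≈ 1.94447e+06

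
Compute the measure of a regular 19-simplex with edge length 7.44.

V = (7.44^19 / 19!) · √((19+1) / 2^19) ≈ 0.00184298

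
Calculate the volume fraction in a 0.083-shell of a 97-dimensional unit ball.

V(inner)/V(outer) = ((1-0.083)/1)^97 ≈ 0.0002238, so the shell fraction is 0.999776.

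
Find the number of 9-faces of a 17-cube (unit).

f_9(17-cube) = (17 choose 9) · 2^8 = 6223360.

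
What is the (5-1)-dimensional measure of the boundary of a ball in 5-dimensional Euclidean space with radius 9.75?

S_5(9.75) = 2·π^(5/2)·(9.75)^4 / Γ(5/2) ≈ 237841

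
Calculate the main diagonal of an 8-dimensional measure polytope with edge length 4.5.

d = √(4.5² + 4.5² + ... + 4.5²) [8 terms] = √(8·4.5²) = 4.5√8 ≈ 12.7279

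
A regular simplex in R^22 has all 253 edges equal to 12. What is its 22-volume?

V = (12^22 / 22!) · √((22+1) / 2^22) ≈ 1.15015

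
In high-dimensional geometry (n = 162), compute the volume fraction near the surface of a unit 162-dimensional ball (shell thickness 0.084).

1 - (1-0.084)^162 ≈ 0.9999993285 ≈ 99.999933%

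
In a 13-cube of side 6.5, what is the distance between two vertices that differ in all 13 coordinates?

||(6.5,6.5,...,6.5)|| = √(13)·6.5 ≈ 23.4361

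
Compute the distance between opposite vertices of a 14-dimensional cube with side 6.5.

d = √(6.5² + 6.5² + ... + 6.5²) [14 terms] = √(14·6.5²) = 6.5√14 ≈ 24.3208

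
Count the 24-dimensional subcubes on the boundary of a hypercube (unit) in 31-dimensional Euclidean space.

f_24(31-cube) = (31 choose 24) · 2^7 = 336585600.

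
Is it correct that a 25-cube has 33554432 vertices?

True. The 25-cube has 2^25 = 33554432 vertices.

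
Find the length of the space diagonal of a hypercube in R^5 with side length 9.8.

The space diagonal of an n-cube of side s is s√n. Here 9.8·√5 ≈ 21.9135.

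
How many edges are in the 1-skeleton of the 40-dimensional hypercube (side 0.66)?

The 40-cube has n·2^(n-1) = 40·2^39 = 40·549755813888 = 21990232555520 edges.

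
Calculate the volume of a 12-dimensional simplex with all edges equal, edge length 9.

V = (9^12 / 12!) · √((12+1) / 2^12) ≈ 33.2173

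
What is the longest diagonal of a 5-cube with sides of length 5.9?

||(5.9,5.9,...,5.9)|| = √(5)·5.9 ≈ 13.1928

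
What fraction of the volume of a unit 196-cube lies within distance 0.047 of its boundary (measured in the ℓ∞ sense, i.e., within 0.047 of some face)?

1 - (1 - 2·0.047)^196 = 1 - 0.906^196 ≈ 0.999999996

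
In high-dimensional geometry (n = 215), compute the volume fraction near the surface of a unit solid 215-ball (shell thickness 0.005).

1 - (1-0.005)^215 ≈ 0.659621 ≈ 65.96%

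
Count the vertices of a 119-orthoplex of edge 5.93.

The 119-dimensional cross-polytope has 2n = 2·119 = 238 vertices.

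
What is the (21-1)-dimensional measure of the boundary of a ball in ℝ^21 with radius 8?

|∂B_21(8)| = 2361183241434822606848·π^10/654729075 ≈ 3.37728e+17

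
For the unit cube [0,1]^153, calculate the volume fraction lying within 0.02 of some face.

Shell fraction = 1 - (1-0.04)^153 ≈ 0.998061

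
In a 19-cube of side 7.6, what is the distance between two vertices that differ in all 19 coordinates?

Diagonal = √19 · 7.6 ≈ 33.1276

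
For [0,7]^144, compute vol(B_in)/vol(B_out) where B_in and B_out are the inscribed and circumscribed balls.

V_in / V_out = (r_in/r_out)^144 = (1/√144)^144 = 144^(-144/2) ≈ 3.96187e-156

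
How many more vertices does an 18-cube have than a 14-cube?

The 18-cube has 2^18 = 262144 vertices. The 14-cube has 2^14 = 16384 vertices. Difference: 262144 - 16384 = 245760.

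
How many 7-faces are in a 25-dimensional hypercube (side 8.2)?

Choose 7 of 25 axes to span the face (C(25,7) = 480700 ways), then fix each of the remaining 18 coordinates at one of its two extreme values (2^18 = 262144 ways): 480700·262144 = 126012620800.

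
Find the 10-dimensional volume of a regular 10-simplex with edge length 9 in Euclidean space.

Volume = 9^10 · √(11/2^10) / 10! ≈ 99.5883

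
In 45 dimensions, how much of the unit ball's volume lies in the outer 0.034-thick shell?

1 - (1-0.034)^45 ≈ 0.789151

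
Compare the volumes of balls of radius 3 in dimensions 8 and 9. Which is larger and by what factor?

V_8(3) ≈ 26629.2, V_9(3) ≈ 64924.6. The 9-ball is larger by a factor of 2.438.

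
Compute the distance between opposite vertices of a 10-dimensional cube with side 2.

Diagonal = √10 · 2 ≈ 6.32456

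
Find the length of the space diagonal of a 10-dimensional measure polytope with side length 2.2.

||(2.2,2.2,...,2.2)|| = √(10)·2.2 ≈ 6.95701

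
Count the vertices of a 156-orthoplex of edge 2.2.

An n-cross-polytope has 2n vertices; here n = 156, giving 312.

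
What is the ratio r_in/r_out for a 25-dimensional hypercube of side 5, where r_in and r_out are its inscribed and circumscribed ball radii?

r_in / r_out = (5/2) / (5√25/2) = 1/√25 ≈ 0.2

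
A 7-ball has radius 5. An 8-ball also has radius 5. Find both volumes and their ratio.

V_7(5) ≈ 369122. V_8(5) ≈ 1.58543e+06. Ratio V_7/V_8 ≈ 0.2328.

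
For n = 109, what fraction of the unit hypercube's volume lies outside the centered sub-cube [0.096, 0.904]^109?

1 - (1 - 2·0.096)^109 = 1 - 0.808^109 ≈ 1 - 8.088e-11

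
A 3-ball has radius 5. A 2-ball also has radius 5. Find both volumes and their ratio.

V_3(5) ≈ 523.599. V_2(5) ≈ 78.5398. Ratio V_3/V_2 ≈ 6.667.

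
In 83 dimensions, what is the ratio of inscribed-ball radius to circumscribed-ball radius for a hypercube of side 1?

r_in / r_out = (1/2) / (1√83/2) = 1/√83 ≈ 0.109764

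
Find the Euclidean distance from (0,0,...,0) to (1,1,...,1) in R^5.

The space diagonal of an n-cube of side s is s√n. Here 1·√5 ≈ 2.23607.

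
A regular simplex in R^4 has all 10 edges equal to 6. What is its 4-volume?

For a regular n-simplex with edge a, V = (a^n / n!)·√((n+1)/2^n). With a=6, n=4: V ≈ 30.1869.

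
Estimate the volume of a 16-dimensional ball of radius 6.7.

Volume = π^{16/2}·(6.7)^16/Γ(9) ≈ 3.88039e+12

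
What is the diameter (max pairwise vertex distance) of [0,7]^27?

d = √(7² + 7² + ... + 7²) [27 terms] = √(27·7²) = 7√27 ≈ 36.3731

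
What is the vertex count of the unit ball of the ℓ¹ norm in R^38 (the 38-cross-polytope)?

The vertices are ±e_1, ..., ±e_38, so there are 2·38 = 76.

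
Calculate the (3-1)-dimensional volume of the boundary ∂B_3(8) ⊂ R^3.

The surface area of an n-ball is 2π^(n/2) r^(n-1) / Γ(n/2). For n=3, r=8: 4πr² = 4π·(8)² ≈ 804.248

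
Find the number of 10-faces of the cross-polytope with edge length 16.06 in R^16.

Each 10-face is the convex hull of 11 vertices, one chosen as ±e_i from each of 11 distinct axes: 2^11·C(16,11) = 8945664.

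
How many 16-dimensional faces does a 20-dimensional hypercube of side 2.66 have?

An n-cube has C(n,k)·2^(n-k) k-faces. Here C(20,16)·2^4 = 4845·16 = 77520.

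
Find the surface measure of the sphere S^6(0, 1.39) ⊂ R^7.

|∂B_7(1.39)| ≈ 238.543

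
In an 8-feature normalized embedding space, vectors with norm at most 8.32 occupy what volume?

Volume = π^{8/2}·(8.32)^8/Γ(5) ≈ 9.31912e+07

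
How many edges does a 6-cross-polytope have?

Each 1-face is the convex hull of 2 vertices, one chosen as ±e_i from each of 2 distinct axes: 2^2·C(6,2) = 60.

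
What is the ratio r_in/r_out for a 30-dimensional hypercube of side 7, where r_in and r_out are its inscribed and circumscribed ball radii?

For an n-cube of any side s, the inradius is s/2 and the circumradius is s√n/2, so the ratio is 1/√30 ≈ 0.182574.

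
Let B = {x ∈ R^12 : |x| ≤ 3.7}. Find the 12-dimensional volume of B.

Volume = π^{12/2}·(3.7)^12/Γ(7) ≈ 8.78997e+06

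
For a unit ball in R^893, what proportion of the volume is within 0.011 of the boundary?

1 - (1-0.011)^893 ≈ 0.999949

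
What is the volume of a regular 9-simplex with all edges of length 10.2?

Volume = 10.2^9 · √(10/2^9) / 9! ≈ 460.26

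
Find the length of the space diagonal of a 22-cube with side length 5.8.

||(5.8,5.8,...,5.8)|| = √(22)·5.8 ≈ 27.2044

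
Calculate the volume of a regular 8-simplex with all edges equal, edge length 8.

Volume = 8^8 · √(9/2^8) / 8! ≈ 78.019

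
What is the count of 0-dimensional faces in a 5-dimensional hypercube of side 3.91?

Choose 0 of 5 axes to span the face (C(5,0) = 1 way), then fix each of the remaining 5 coordinates at one of its two extreme values (2^5 = 32 ways): 1·32 = 32.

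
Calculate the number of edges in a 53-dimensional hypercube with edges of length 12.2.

Number of 1-faces = C(53,1)·2^(53-1) = 53·4503599627370496 = 238690780250636288.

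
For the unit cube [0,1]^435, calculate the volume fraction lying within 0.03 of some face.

Shell fraction = 1 - (1-0.06)^435 ≈ 1 - 2.045e-12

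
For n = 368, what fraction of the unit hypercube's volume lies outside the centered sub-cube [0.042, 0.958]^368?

Shell fraction = 1 - (1-0.084)^368 ≈ 1 - 9.496e-15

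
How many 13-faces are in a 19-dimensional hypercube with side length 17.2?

f_13(19-cube) = (19 choose 13) · 2^6 = 1736448.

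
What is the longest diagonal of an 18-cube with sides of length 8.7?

The space diagonal of an n-cube of side s is s√n. Here 8.7·√18 ≈ 36.911.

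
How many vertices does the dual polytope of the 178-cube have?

The vertices are ±e_1, ..., ±e_178, so there are 2·178 = 356.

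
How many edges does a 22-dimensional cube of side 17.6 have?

The 22-cube has n·2^(n-1) = 22·2^21 = 22·2097152 = 46137344 edges.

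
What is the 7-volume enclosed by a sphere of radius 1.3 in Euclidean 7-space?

The n-ball volume is π^(n/2)·r^n/Γ(n/2+1). With n=7, r=1.3: V ≈ 29.6472.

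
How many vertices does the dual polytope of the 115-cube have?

The vertices are ±e_1, ..., ±e_115, so there are 2·115 = 230.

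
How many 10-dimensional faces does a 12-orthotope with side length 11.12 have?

f_10(12-cube) = (12 choose 10) · 2^2 = 264.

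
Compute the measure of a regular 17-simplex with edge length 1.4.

For a regular n-simplex with edge a, V = (a^n / n!)·√((n+1)/2^n). With a=1.4, n=17: V ≈ 1.00459e-14.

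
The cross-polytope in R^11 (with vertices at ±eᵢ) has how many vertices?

An n-cross-polytope has 2n vertices; here n = 11, giving 22.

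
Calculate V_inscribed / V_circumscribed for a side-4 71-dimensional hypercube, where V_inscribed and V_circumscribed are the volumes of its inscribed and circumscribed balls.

Volume scales as r^n, and r_in/r_out = 1/√71, giving (1/√71)^71 ≈ 1.9069e-66.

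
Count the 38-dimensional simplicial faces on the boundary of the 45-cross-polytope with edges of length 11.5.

Each 38-face is the convex hull of 39 vertices, one chosen as ±e_i from each of 39 distinct axes: 2^39·C(45,39) = 4477794089466593280.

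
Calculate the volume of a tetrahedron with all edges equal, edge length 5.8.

Volume = (√2/12) · 5.8³ = 22.9942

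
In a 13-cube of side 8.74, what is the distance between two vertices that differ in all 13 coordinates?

||(8.74,8.74,...,8.74)|| = √(13)·8.74 ≈ 31.5125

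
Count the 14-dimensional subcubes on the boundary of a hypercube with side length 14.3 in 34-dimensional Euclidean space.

f_14(34-cube) = (34 choose 14) · 2^20 = 1459592248688640.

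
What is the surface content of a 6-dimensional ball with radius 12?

S = n·V_n(r)/r = 6·V_6(12)/12 (volume-to-surface relation), giving 248832·π^3 ≈ 7.71535e+06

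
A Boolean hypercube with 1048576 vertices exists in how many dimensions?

2^n = 1048576 ⇒ n = log_2(1048576) = 20.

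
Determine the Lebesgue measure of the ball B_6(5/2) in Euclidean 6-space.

The n-ball volume is π^(n/2)·r^n/Γ(n/2+1). With n=6, r=5/2: V = 15625·π^3/384 ≈ 1261.65.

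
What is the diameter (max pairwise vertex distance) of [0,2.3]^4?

||(2.3,2.3,...,2.3)|| = √(4)·2.3 = 4.6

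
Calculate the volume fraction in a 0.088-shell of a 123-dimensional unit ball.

1 - (1-0.088)^123 ≈ 0.999988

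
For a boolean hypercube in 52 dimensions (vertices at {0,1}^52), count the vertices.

Each vertex is a binary string of length 52, so there are 2^52 = 4503599627370496.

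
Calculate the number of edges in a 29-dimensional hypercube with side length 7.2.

Each of the 2^29 = 536870912 vertices has degree 29; total edges = 29·2^29/2 = 7784628224.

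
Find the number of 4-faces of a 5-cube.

f_4(5-cube) = (5 choose 4) · 2^1 = 10.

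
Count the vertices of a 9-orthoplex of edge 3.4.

The vertices are ±e_1, ..., ±e_9, so there are 2·9 = 18.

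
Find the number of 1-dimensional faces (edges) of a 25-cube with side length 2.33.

An n-cube has n·2^(n-1) edges. With n = 25: 25·16777216 = 419430400.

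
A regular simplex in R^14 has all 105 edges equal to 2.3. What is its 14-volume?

V_14 = √(15) · 2.3^14 / (14! · 2^(14/2)) ≈ 4.02362e-08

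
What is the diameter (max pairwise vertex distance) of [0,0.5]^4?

||(0.5,0.5,...,0.5)|| = √(4)·0.5 = 1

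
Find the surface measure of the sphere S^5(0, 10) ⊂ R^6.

S_6(10) = 2·π^(6/2)·(10)^5 / Γ(6/2) = 100000·π^3 ≈ 3.10063e+06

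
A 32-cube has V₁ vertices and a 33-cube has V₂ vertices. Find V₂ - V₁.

V₁ = 2^32 = 4294967296. V₂ = 2^33 = 8589934592. V₂ - V₁ = 4294967296.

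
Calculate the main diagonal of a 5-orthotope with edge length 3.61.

The space diagonal of an n-cube of side s is s√n. Here 3.61·√5 ≈ 8.07221.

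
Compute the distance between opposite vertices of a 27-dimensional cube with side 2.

The space diagonal of an n-cube of side s is s√n. Here 2·√27 ≈ 10.3923.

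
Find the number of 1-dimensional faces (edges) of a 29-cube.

Each of the 2^29 = 536870912 vertices has degree 29; total edges = 29·2^29/2 = 7784628224.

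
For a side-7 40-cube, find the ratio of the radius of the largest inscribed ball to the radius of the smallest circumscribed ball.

For an n-cube of any side s, the inradius is s/2 and the circumradius is s√n/2, so the ratio is 1/√40 ≈ 0.158114.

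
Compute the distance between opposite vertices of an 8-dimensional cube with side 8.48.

||(8.48,8.48,...,8.48)|| = √(8)·8.48 ≈ 23.9851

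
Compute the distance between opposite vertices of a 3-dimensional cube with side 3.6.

d = √(3.6² + 3.6² + ... + 3.6²) [3 terms] = √(3·3.6²) = 3.6√3 ≈ 6.23538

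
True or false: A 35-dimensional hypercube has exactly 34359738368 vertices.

True. The 35-cube has 2^35 = 34359738368 vertices.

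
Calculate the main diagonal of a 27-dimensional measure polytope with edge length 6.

The space diagonal of an n-cube of side s is s√n. Here 6·√27 ≈ 31.1769.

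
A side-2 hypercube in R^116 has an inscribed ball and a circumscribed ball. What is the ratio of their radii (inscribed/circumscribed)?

For an n-cube of any side s, the inradius is s/2 and the circumradius is s√n/2, so the ratio is 1/√116 ≈ 0.0928477.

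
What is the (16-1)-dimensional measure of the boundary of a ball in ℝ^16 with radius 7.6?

S_16(7.6) = 2·π^(16/2)·(7.6)^15 / Γ(16/2) ≈ 6.13765e+13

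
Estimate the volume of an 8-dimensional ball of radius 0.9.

The n-ball volume is π^(n/2)·r^n/Γ(n/2+1). With n=8, r=0.9: V ≈ 1.74714.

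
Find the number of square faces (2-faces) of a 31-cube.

Number of 2-faces = C(31,2) · 2^(31-2) = 465 · 536870912 = 249644974080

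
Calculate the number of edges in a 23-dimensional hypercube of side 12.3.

An n-cube has n·2^(n-1) edges. With n = 23: 23·4194304 = 96468992.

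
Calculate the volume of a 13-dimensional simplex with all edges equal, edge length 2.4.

For a regular n-simplex with edge a, V = (a^n / n!)·√((n+1)/2^n). With a=2.4, n=13: V ≈ 5.81882e-07.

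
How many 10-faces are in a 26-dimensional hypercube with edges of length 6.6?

Choose 10 of 26 axes to span the face (C(26,10) = 5311735 ways), then fix each of the remaining 16 coordinates at one of its two extreme values (2^16 = 65536 ways): 5311735·65536 = 348109864960.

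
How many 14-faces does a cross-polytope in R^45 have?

f_14(45-orthoplex) = 2^15 · (45 choose 15) = 11300615801536512.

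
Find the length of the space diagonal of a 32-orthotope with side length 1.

||(1,1,...,1)|| = √(32)·1 ≈ 5.65685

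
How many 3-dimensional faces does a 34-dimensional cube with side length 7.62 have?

An n-cube has C(n,k)·2^(n-k) k-faces. Here C(34,3)·2^31 = 5984·2147483648 = 12850542149632.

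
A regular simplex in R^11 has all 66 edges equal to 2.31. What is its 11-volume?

For a regular n-simplex with edge a, V = (a^n / n!)·√((n+1)/2^n). With a=2.31, n=11: V ≈ 1.91647e-05.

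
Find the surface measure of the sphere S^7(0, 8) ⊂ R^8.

The surface area of an n-ball is 2π^(n/2) r^(n-1) / Γ(n/2). For n=8, r=8: 2097152·π^4/3 ≈ 6.80939e+07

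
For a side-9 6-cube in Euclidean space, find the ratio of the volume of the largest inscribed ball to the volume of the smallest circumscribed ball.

V_in / V_out = (r_in/r_out)^6 = (1/√6)^6 = 6^(-6/2) ≈ 0.00462963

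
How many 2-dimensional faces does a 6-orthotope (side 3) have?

Choose 2 of 6 axes to span the face (C(6,2) = 15 ways), then fix each of the remaining 4 coordinates at one of its two extreme values (2^4 = 16 ways): 15·16 = 240.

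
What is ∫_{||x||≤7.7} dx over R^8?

V_8(7.7) = π^(8/2) · (7.7)^8 / Γ(8/2 + 1) ≈ 5.0155e+07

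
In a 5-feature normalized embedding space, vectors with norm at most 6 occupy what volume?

V_5(6) = π^(5/2) · (6)^5 / Γ(5/2 + 1) = 20736·π^2/5 ≈ 40931.2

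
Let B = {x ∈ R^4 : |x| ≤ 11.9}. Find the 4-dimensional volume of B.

The n-ball volume is π^(n/2)·r^n/Γ(n/2+1). With n=4, r=11.9: V ≈ 98959.5.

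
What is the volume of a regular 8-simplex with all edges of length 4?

For a regular n-simplex with edge a, V = (a^n / n!)·√((n+1)/2^n). With a=4, n=8: V ≈ 0.304762.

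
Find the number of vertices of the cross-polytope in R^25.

Number of 0-faces = 2^(0+1) · C(25,0+1) = 2 · 25 = 50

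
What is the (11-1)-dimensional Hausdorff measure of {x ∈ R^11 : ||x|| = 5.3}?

|∂B_11(5.3)| ≈ 3.62457e+08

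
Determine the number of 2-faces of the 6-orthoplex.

Each 2-face is the convex hull of 3 vertices, one chosen as ±e_i from each of 3 distinct axes: 2^3·C(6,3) = 160.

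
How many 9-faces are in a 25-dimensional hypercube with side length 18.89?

Choose 9 of 25 axes to span the face (C(25,9) = 2042975 ways), then fix each of the remaining 16 coordinates at one of its two extreme values (2^16 = 65536 ways): 2042975·65536 = 133888409600.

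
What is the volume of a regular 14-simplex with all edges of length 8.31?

V = (8.31^14 / 14!) · √((14+1) / 2^14) ≈ 2.59921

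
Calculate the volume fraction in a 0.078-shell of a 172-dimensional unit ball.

1 - (1-0.078)^172 ≈ 0.9999991415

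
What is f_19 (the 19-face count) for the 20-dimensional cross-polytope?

An n-cross-polytope has 2^(k+1)·C(n,k+1) k-faces. Here 2^20·C(20,20) = 1048576·1 = 1048576.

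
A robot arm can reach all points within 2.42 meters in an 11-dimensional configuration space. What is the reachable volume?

Volume = π^{11/2}·(2.42)^11/Γ(13/2) ≈ 31410.4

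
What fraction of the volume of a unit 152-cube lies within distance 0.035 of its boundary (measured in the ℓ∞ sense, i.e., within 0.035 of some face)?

1 - (1 - 2·0.035)^152 = 1 - 0.93^152 ≈ 0.999984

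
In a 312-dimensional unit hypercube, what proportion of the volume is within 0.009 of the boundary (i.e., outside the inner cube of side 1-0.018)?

The inner cube has side 1-2·0.009 = 0.982 and volume (0.982)^312 ≈ 0.003458, so the shell holds 0.996542 of the volume.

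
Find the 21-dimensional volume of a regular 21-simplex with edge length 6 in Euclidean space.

For a regular n-simplex with edge a, V = (a^n / n!)·√((n+1)/2^n). With a=6, n=21: V ≈ 1.39068e-06.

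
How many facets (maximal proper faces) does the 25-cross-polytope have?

f_24(25-orthoplex) = 2^25 · (25 choose 25) = 33554432.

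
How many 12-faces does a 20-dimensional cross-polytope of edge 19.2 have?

Number of 12-faces = 2^(12+1) · C(20,12+1) = 8192 · 77520 = 635043840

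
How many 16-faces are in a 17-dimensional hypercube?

Number of 16-faces = C(17,16) · 2^(17-16) = 17 · 2 = 34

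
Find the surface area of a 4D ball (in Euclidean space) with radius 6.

|∂B_4(6)| = 432·π^2 ≈ 4263.67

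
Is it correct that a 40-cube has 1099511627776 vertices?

True. The 40-cube has 2^40 = 1099511627776 vertices.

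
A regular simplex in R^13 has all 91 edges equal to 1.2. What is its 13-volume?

V_13 = √(14) · 1.2^13 / (13! · 2^(13/2)) ≈ 7.10305e-11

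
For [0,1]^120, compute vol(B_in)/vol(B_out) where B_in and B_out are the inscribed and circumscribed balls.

V_in/V_out = n^(-n/2) = 120^(-120/2) ≈ 1.7747e-125.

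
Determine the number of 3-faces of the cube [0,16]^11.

f_3(11-cube) = (11 choose 3) · 2^8 = 42240.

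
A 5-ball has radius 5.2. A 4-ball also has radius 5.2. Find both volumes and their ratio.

V_5(5.2) ≈ 20013.1. V_4(5.2) ≈ 3608.14. Ratio V_5/V_4 ≈ 5.547.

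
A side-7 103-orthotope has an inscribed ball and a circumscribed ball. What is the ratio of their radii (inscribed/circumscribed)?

For an n-cube of any side s, the inradius is s/2 and the circumradius is s√n/2, so the ratio is 1/√103 ≈ 0.0985329.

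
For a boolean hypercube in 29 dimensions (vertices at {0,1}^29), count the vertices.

An n-cube has 2^n vertices; for n = 29 that is 2^29 = 536870912.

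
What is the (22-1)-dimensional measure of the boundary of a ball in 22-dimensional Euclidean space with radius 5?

|∂B_22(5)| = 19073486328125·π^11/72576 ≈ 7.73189e+13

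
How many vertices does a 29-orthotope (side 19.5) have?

An n-cube has 2^n vertices; for n = 29 that is 2^29 = 536870912.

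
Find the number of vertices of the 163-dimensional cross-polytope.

An n-cross-polytope has 2n vertices; here n = 163, giving 326.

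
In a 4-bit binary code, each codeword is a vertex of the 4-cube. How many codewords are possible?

The 4-cube has 2^4 = 16 vertices.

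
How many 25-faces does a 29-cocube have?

An n-cross-polytope has 2^(k+1)·C(n,k+1) k-faces. Here 2^26·C(29,26) = 67108864·3654 = 245215789056.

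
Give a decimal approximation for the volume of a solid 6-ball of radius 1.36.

V_6(1.36) = π^(6/2) · (1.36)^6 / Γ(6/2 + 1) ≈ 32.6988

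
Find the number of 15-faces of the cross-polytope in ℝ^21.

Number of 15-faces = 2^(15+1) · C(21,15+1) = 65536 · 20349 = 1333592064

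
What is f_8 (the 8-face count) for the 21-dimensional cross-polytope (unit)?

An n-cross-polytope has 2^(k+1)·C(n,k+1) k-faces. Here 2^9·C(21,9) = 512·293930 = 150492160.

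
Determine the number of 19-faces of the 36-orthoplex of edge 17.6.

Each 19-face is the convex hull of 20 vertices, one chosen as ±e_i from each of 20 distinct axes: 2^20·C(36,20) = 7662859305615360.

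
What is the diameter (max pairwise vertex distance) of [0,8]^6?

Diagonal = √6 · 8 ≈ 19.5959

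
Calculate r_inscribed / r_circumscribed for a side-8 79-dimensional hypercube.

For an n-cube of any side s, the inradius is s/2 and the circumradius is s√n/2, so the ratio is 1/√79 ≈ 0.112509.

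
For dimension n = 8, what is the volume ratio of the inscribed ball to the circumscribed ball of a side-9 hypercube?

Volume scales as r^n, and r_in/r_out = 1/√8, giving (1/√8)^8 ≈ 0.000244141.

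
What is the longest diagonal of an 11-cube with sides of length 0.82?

Diagonal = √11 · 0.82 ≈ 2.71963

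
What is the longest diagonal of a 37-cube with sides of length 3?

d = √(3² + 3² + ... + 3²) [37 terms] = √(37·3²) = 3√37 ≈ 18.2483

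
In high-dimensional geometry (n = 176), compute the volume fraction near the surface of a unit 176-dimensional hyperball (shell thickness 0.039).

1 - (1-0.039)^176 ≈ 0.999089 ≈ 99.91%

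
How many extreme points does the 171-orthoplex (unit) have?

The vertices are ±e_1, ..., ±e_171, so there are 2·171 = 342.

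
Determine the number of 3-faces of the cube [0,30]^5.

Number of 3-faces = C(5,3) · 2^(5-3) = 10 · 4 = 40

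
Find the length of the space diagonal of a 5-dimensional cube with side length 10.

Diagonal = √5 · 10 ≈ 22.3607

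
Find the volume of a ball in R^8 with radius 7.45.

V_8(7.45) = π^(8/2) · (7.45)^8 / Γ(8/2 + 1) ≈ 3.85158e+07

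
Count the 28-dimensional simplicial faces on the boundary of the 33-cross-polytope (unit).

Number of 28-faces = 2^(28+1) · C(33,28+1) = 536870912 · 40920 = 21968757719040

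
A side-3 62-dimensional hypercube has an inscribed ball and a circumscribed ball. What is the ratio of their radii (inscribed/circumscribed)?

r_in / r_out = (3/2) / (3√62/2) = 1/√62 ≈ 0.127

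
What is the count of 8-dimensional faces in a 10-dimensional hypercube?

An n-cube has C(n,k)·2^(n-k) k-faces. Here C(10,8)·2^2 = 45·4 = 180.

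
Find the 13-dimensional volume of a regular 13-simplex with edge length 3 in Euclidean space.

V_13 = √(14) · 3^13 / (13! · 2^(13/2)) ≈ 1.05844e-05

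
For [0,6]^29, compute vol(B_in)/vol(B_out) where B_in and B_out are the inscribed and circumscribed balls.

V_in / V_out = (r_in/r_out)^29 = (1/√29)^29 = 29^(-29/2) ≈ 6.24064e-22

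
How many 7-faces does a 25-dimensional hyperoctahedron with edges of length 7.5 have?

Each 7-face is the convex hull of 8 vertices, one chosen as ±e_i from each of 8 distinct axes: 2^8·C(25,8) = 276883200.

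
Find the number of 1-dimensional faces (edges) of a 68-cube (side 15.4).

Each of the 2^68 = 295147905179352825856 vertices has degree 68; total edges = 68·2^68/2 = 10035028776097996079104.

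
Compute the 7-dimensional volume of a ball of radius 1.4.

Volume = π^{7/2}·(1.4)^7/Γ(9/2) ≈ 49.8054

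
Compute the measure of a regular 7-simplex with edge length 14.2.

Volume = 14.2^7 · √(8/2^7) / 7! ≈ 5774.68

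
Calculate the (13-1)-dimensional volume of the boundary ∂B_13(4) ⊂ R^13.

S = n·V_n(r)/r = 13·V_13(4)/4 (volume-to-surface relation), giving 2147483648·π^6/10395 ≈ 1.98612e+08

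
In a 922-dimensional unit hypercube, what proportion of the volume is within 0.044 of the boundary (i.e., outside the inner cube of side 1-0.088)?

The inner cube has side 1-2·0.044 = 0.912 and volume (0.912)^922 ≈ 1.304e-37, so the shell holds 1 - 1.304e-37 of the volume.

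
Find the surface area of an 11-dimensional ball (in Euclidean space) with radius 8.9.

The surface area of an n-ball is 2π^(n/2) r^(n-1) / Γ(n/2). For n=11, r=8.9: 6.46246e+10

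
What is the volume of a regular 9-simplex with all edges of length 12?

Volume = 12^9 · √(10/2^9) / 9! ≈ 1987.16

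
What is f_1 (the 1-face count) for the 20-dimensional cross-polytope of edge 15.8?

Each 1-face is the convex hull of 2 vertices, one chosen as ±e_i from each of 2 distinct axes: 2^2·C(20,2) = 760.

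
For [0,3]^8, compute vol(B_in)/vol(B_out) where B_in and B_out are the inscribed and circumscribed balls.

Volume scales as r^n, and r_in/r_out = 1/√8, giving (1/√8)^8 ≈ 0.000244141.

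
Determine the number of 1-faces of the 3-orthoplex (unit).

Each 1-face is the convex hull of 2 vertices, one chosen as ±e_i from each of 2 distinct axes: 2^2·C(3,2) = 12.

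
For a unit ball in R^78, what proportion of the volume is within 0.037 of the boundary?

1 - (1-0.037)^78 ≈ 0.947174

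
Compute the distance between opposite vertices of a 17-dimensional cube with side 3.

The space diagonal of an n-cube of side s is s√n. Here 3·√17 ≈ 12.3693.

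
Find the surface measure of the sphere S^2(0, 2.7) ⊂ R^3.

The surface area of an n-ball is 2π^(n/2) r^(n-1) / Γ(n/2). For n=3, r=2.7: 4πr² = 4π·(2.7)² ≈ 91.6088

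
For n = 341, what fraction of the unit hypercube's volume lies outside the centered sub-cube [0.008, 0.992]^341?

The inner cube has side 1-2·0.008 = 0.984 and volume (0.984)^341 ≈ 0.004086, so the shell holds 0.995914 of the volume.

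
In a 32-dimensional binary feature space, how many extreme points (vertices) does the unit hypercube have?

Number of vertices = 2^32 = 4294967296.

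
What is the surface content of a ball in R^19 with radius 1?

The surface area of an n-ball is 2π^(n/2) r^(n-1) / Γ(n/2). For n=19, r=1: 1024·π^9/34459425 ≈ 0.88581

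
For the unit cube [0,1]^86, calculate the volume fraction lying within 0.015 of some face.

1 - (1 - 2·0.015)^86 = 1 - 0.97^86 ≈ 0.92716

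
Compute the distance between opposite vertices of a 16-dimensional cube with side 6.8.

Diagonal = √16 · 6.8 = 27.2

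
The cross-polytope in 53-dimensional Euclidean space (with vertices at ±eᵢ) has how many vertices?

An n-cross-polytope has 2n vertices; here n = 53, giving 106.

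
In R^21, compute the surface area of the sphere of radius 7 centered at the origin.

S = n·V_n(r)/r = 21·V_21(7)/7 (volume-to-surface relation), giving 23344937339644196864·π^10/93532725 ≈ 2.33737e+16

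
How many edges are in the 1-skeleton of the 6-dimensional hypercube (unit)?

The 6-cube has n·2^(n-1) = 6·2^5 = 6·32 = 192 edges.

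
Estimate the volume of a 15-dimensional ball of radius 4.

The n-ball volume is π^(n/2)·r^n/Γ(n/2+1). With n=15, r=4: V = 274877906944·π^7/2027025 ≈ 4.09572e+08.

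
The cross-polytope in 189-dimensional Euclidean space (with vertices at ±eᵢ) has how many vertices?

The vertices are ±e_1, ..., ±e_189, so there are 2·189 = 378.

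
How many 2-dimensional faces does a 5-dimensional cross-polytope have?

f_2(5-orthoplex) = 2^3 · (5 choose 3) = 80.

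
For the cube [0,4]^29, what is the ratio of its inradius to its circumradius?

r_in / r_out = (4/2) / (4√29/2) = 1/√29 ≈ 0.185695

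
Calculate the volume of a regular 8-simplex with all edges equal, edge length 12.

For a regular n-simplex with edge a, V = (a^n / n!)·√((n+1)/2^n). With a=12, n=8: V ≈ 1999.54.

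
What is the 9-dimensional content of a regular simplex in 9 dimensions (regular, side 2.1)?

V_9 = √(10) · 2.1^9 / (9! · 2^(9/2)) ≈ 0.000305897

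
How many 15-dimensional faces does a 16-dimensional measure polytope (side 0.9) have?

Number of 15-faces = C(16,15) · 2^(16-15) = 16 · 2 = 32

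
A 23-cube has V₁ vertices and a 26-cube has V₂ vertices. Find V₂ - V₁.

V₁ = 2^23 = 8388608. V₂ = 2^26 = 67108864. V₂ - V₁ = 58720256.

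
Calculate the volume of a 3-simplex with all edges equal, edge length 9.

Volume = (√2/12) · 9³ = 85.9135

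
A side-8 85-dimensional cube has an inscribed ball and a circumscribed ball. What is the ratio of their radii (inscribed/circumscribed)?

Ratio = (s/2)/(s√85/2) = 85^(-1/2) ≈ 0.108465.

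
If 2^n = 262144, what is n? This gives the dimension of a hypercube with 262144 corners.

n = log_2(262144) = 18.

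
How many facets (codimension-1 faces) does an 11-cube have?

An n-cube has C(n,k)·2^(n-k) k-faces. Here C(11,10)·2^1 = 11·2 = 22.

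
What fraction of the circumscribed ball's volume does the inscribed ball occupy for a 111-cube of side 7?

The radii are 7/2 and 7√111/2, so the volume ratio is (1/√111)^111 = 111^{-111/2} ≈ 3.05193e-114.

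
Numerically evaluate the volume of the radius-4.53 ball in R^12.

Volume = π^{12/2}·(4.53)^12/Γ(7) ≈ 9.97115e+07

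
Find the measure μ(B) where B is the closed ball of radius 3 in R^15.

V = 45349632·π^7/25025 ≈ 5.47329e+06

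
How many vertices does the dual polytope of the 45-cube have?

Number of vertices = 2n = 90.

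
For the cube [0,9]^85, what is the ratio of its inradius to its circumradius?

Ratio = (s/2)/(s√85/2) = 85^(-1/2) ≈ 0.108465.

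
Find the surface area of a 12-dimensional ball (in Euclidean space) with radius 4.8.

S = n·V_n(r)/r = 12·V_12(4.8)/4.8 (volume-to-surface relation), giving 4.99346e+08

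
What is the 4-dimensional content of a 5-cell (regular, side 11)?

V_4 = √(5) · 11^4 / (4! · 2^(4/2)) ≈ 341.024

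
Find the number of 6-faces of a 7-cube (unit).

Number of 6-faces = C(7,6) · 2^(7-6) = 7 · 2 = 14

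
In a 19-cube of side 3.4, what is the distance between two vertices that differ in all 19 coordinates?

d = √(3.4² + 3.4² + ... + 3.4²) [19 terms] = √(19·3.4²) = 3.4√19 ≈ 14.8203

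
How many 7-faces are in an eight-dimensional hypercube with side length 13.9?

An n-cube has C(n,k)·2^(n-k) k-faces. Here C(8,7)·2^1 = 8·2 = 16.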